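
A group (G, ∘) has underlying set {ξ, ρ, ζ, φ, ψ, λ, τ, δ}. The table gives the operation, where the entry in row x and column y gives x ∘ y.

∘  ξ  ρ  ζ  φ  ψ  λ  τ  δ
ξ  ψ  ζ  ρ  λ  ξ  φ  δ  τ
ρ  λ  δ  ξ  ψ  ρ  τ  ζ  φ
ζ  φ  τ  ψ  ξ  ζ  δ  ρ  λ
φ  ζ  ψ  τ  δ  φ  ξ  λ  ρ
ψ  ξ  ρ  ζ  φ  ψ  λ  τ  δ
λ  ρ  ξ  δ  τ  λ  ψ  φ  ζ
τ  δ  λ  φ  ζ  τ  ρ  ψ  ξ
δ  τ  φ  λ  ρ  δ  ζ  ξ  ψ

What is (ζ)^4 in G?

ζ^1 = ζ
ζ^2 = ζ ∘ ζ = ψ
ζ^3 = ψ ∘ ζ = ζ
ζ^4 = ζ ∘ ζ = ψ

ψ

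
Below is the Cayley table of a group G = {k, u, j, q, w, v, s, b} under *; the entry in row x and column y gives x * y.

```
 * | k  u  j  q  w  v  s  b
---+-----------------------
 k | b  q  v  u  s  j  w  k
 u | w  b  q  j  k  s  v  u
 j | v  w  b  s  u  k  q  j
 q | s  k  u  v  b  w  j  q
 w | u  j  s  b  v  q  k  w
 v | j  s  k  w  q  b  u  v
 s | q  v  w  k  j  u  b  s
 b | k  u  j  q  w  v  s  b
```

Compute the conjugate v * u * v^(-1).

u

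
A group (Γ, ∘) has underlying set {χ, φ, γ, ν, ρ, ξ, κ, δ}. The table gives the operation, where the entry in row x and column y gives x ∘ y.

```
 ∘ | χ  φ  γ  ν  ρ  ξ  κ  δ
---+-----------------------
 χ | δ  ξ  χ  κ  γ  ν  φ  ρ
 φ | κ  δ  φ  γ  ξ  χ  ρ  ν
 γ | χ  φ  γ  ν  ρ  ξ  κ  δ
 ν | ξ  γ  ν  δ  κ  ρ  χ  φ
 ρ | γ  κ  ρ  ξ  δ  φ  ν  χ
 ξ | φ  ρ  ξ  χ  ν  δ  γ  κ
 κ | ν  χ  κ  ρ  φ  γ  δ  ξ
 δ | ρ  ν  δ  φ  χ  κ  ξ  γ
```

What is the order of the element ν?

4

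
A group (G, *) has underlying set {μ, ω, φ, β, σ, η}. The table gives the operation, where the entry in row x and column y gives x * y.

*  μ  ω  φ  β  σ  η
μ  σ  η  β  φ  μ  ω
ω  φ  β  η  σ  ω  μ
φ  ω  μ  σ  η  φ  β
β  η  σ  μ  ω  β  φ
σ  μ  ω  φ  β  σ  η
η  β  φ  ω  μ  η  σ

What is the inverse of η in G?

η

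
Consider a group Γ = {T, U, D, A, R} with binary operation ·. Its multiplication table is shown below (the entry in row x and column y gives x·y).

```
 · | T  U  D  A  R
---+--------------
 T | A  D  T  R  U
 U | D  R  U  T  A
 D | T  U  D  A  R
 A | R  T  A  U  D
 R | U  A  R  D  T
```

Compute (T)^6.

T^1 = T
T^2 = T·T = A
T^3 = A·T = R
T^4 = R·T = U
T^5 = U·T = D
T^6 = D·T = T

T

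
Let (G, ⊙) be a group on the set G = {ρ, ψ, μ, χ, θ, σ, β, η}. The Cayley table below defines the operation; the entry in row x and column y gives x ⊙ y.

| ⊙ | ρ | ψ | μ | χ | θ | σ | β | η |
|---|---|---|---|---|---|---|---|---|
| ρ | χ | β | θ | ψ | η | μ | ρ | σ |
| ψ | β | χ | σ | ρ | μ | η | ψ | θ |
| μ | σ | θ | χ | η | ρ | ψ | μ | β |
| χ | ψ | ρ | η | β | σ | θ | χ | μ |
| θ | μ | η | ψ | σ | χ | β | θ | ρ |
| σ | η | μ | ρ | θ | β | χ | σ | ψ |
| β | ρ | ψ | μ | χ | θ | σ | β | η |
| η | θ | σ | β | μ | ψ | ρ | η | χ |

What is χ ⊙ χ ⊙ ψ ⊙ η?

χ ⊙ χ = β
β ⊙ ψ = ψ
ψ ⊙ η = θ

θ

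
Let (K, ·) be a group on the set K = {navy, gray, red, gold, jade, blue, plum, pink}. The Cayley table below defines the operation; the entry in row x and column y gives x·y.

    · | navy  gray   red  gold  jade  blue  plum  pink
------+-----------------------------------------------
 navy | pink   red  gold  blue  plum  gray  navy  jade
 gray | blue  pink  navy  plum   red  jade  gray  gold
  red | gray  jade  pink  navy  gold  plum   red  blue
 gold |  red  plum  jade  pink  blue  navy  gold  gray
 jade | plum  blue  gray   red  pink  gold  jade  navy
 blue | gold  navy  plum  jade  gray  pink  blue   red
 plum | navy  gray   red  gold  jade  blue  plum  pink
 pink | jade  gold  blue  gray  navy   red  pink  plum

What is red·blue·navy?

red·blue = plum
plum·navy = navy
(Structurally, K here is isomorphic to the quaternion group Q_8.)

navy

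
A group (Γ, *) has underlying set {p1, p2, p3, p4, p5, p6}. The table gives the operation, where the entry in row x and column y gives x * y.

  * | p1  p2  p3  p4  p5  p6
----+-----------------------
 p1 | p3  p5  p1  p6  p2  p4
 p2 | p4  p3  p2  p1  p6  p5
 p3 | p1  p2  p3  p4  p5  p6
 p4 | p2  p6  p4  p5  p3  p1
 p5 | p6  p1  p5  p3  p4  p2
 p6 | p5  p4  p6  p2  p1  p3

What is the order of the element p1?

2

The identity element is p3 (its row matches the header).
p1^1 = p1
p1^2 = p1 * p1 = p3
The first power of p1 equal to the identity is p1^2, so ord(p1) = 2.
(Structurally, Γ here is isomorphic to the symmetric group S_3.)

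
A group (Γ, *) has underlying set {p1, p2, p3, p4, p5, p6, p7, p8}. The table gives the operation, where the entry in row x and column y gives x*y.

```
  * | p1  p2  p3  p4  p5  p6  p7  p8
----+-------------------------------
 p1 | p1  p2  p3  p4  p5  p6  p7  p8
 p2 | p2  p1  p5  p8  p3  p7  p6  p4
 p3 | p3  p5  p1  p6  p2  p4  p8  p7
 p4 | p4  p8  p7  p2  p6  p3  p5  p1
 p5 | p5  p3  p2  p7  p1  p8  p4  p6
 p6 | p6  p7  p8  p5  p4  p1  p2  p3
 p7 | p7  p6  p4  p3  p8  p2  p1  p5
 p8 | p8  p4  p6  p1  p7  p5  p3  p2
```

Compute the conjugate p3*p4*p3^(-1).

p8

The identity is p1. In row p3, the entry p1 sits in column p3, so p3^(-1) = p3.
p3*p4 = p6
p6*p3 = p8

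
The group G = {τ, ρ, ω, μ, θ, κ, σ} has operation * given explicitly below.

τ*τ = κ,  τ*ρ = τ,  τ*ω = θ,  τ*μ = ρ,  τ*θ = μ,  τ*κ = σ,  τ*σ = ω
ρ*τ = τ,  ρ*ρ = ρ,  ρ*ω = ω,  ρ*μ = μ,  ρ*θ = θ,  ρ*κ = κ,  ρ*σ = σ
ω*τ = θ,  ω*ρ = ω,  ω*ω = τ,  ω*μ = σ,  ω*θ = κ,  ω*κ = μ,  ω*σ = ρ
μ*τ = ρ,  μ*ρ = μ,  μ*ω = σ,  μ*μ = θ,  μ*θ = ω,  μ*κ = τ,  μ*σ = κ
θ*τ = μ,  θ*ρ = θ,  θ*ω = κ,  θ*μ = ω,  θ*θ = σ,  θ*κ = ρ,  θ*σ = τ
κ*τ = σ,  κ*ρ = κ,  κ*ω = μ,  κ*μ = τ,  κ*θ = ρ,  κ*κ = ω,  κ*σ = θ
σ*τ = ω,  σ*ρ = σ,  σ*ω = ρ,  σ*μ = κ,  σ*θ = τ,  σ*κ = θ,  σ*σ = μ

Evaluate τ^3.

σ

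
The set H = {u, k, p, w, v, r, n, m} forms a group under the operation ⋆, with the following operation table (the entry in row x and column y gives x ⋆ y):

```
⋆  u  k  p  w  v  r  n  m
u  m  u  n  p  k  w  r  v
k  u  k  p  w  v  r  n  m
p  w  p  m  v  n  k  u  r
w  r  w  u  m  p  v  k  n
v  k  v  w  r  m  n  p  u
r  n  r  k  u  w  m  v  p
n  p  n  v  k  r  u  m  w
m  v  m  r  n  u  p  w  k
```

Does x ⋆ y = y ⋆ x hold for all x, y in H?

v ⋆ p = w but p ⋆ v = n.
Since v and p do not commute, H is not abelian.

No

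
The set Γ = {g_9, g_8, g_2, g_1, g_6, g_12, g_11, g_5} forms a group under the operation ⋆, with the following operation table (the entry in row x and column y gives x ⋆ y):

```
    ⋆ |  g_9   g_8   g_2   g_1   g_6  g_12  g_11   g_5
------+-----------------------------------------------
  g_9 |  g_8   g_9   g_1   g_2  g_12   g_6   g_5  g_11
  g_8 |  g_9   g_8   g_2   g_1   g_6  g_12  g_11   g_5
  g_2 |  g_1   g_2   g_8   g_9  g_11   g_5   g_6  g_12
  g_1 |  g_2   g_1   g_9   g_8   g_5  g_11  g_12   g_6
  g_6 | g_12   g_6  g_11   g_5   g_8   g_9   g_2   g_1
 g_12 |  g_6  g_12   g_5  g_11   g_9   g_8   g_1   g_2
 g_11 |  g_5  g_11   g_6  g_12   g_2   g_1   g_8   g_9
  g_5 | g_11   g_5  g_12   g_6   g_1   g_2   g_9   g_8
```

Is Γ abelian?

Yes

Check whether the table is symmetric across its main diagonal.
Every entry (row x, col y) equals the entry (row y, col x), so Γ is abelian.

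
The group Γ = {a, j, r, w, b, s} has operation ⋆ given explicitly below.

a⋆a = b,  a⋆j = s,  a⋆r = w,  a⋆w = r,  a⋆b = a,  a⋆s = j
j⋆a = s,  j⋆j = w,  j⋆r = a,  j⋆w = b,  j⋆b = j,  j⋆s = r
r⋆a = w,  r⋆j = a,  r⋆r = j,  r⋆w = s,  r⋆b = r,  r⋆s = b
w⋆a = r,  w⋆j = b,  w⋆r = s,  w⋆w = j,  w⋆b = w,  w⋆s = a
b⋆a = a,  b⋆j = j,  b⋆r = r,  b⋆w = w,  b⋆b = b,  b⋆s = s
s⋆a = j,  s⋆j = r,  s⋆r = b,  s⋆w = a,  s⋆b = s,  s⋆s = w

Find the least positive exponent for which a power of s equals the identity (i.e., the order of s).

The identity element is b (its row matches the header).
s^1 = s
s^2 = s ⋆ s = w
s^3 = w ⋆ s = a
s^4 = a ⋆ s = j
s^5 = j ⋆ s = r
s^6 = r ⋆ s = b
The first power of s equal to the identity is s^6, so ord(s) = 6.

6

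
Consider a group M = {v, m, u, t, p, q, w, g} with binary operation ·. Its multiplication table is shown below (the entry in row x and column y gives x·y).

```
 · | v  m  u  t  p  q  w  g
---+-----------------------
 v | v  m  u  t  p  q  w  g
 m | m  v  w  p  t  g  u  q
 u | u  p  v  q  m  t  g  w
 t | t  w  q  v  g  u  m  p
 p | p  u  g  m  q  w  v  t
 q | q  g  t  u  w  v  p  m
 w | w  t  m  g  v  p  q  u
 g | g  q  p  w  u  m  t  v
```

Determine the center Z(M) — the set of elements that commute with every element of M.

An element z is central iff its row equals its column in the table.
For p: p·g = t ≠ u = g·p, so p ∉ Z.
Checking each element this way leaves Z(M) = {q, v}.
(Structurally, M here is isomorphic to the dihedral group D_4.)

{q, v}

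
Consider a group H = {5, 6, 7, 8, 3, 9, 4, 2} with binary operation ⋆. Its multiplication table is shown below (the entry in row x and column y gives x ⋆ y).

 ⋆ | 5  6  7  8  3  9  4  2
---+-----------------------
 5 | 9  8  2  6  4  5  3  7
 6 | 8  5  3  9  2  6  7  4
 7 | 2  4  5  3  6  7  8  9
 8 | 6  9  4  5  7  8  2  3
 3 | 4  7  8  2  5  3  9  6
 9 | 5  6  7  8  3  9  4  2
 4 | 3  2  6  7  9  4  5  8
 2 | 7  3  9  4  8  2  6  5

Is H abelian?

No

8 ⋆ 4 = 2 but 4 ⋆ 8 = 7.
Since 8 and 4 do not commute, H is not abelian.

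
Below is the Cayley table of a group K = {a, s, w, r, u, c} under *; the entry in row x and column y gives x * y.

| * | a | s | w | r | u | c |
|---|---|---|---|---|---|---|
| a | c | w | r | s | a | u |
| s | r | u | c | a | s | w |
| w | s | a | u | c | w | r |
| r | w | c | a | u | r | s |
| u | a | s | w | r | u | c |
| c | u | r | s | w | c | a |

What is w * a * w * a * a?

w * a = s
s * w = c
c * a = u
u * a = a

a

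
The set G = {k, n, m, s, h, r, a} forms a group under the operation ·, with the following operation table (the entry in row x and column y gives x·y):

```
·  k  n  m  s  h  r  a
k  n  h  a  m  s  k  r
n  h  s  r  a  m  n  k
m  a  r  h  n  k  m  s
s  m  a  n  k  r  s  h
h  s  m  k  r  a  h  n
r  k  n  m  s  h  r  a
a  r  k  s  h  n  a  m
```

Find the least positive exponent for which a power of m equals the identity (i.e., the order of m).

7

The identity element is r (its row matches the header).
m^1 = m
m^2 = m·m = h
m^3 = h·m = k
m^4 = k·m = a
m^5 = a·m = s
m^6 = s·m = n
m^7 = n·m = r
The first power of m equal to the identity is m^7, so ord(m) = 7.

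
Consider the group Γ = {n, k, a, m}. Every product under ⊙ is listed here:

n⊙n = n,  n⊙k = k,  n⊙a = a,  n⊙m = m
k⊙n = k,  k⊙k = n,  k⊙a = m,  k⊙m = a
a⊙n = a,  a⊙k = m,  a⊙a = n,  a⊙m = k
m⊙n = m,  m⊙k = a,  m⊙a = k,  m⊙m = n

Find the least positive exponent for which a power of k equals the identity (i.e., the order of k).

The identity element is n (its row matches the header).
k^1 = k
k^2 = k ⊙ k = n
The first power of k equal to the identity is k^2, so ord(k) = 2.

2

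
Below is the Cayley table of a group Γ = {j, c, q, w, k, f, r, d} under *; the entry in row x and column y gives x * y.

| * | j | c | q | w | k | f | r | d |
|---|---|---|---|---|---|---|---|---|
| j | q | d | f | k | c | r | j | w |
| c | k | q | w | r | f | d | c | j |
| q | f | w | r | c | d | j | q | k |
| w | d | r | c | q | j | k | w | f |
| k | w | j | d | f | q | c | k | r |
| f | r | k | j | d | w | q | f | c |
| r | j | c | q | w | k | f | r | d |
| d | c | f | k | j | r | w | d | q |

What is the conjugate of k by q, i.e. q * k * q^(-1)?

k

The identity is r. In row q, the entry r sits in column q, so q^(-1) = q.
q * k = d
d * q = k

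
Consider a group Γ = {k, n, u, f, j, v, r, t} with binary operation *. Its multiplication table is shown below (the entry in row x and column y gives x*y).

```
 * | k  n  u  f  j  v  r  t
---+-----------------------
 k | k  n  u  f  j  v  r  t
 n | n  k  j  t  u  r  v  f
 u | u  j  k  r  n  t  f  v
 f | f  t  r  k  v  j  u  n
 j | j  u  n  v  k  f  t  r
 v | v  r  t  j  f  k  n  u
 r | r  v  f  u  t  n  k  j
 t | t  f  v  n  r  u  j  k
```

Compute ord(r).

2

The identity element is k (its row matches the header).
r^1 = r
r^2 = r*r = k
The first power of r equal to the identity is r^2, so ord(r) = 2.
(Structurally, Γ here is isomorphic to the elementary abelian group (Z_2)^3.)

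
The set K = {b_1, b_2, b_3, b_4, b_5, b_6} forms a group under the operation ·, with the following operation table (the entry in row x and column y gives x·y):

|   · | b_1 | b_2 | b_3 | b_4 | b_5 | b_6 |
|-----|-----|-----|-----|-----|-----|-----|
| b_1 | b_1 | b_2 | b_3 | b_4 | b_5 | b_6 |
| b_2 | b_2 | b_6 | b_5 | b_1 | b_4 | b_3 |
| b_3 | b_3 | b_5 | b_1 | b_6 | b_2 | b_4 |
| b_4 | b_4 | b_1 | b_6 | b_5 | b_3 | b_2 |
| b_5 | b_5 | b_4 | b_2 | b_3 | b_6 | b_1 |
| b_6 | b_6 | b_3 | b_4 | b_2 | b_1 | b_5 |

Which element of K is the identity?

The identity e satisfies e·x = x for all x, so its row in the table reproduces the column headers.
Row b_1 reads: b_1, b_2, b_3, b_4, b_5, b_6 — exactly the header order. So b_1 is the identity.
(Structurally, K here is isomorphic to the cyclic group Z_6.)

b_1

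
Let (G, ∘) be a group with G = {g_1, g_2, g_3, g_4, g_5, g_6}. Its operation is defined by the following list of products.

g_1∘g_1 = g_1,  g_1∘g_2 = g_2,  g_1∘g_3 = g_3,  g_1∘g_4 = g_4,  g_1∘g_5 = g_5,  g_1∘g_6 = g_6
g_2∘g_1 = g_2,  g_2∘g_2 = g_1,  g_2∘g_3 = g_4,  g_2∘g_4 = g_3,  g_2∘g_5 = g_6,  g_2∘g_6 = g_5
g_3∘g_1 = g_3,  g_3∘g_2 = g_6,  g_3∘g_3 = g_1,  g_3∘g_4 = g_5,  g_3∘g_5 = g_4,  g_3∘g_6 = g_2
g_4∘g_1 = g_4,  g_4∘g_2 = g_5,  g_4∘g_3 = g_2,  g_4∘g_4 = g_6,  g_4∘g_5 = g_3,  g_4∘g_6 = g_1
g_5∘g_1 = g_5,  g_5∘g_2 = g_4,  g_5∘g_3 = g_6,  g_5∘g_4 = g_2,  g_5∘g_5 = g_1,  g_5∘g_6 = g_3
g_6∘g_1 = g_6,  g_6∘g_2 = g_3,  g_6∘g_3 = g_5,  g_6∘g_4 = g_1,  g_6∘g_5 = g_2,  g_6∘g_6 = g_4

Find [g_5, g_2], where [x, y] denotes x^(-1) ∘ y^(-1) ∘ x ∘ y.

g_6

Identity is g_1; from the table g_5^(-1) = g_5 and g_2^(-1) = g_2.
g_5 ∘ g_2 = g_4
g_4 ∘ g_5 = g_3
g_3 ∘ g_2 = g_6
(Structurally, G here is isomorphic to the symmetric group S_3.)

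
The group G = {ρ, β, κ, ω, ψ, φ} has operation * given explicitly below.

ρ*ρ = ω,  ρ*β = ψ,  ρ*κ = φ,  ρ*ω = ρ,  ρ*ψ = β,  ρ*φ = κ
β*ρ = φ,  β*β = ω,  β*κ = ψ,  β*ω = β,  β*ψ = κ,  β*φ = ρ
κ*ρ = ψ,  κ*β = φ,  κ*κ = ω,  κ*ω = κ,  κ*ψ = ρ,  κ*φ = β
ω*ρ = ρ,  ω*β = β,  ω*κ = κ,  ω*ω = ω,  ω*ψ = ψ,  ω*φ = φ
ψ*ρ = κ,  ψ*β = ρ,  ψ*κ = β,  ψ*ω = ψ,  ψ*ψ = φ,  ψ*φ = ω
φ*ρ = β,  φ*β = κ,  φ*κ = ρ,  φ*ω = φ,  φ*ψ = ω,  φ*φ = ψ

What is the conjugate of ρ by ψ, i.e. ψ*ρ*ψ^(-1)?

The identity is ω. In row ψ, the entry ω sits in column φ, so ψ^(-1) = φ.
ψ*ρ = κ
κ*φ = β

β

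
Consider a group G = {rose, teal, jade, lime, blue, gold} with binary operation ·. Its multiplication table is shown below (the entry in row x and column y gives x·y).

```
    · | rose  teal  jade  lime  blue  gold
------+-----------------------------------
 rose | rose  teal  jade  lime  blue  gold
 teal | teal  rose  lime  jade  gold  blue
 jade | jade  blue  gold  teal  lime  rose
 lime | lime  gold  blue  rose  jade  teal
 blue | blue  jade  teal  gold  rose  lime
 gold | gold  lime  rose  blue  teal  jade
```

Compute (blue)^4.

rose

blue^1 = blue
blue^2 = blue·blue = rose
blue^3 = rose·blue = blue
blue^4 = blue·blue = rose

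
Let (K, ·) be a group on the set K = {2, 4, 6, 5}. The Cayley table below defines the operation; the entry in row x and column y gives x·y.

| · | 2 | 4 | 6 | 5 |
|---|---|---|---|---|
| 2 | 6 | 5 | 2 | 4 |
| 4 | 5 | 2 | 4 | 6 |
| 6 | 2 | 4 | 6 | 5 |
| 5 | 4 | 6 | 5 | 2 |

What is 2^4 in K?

6

2^1 = 2
2^2 = 2·2 = 6
2^3 = 6·2 = 2
2^4 = 2·2 = 6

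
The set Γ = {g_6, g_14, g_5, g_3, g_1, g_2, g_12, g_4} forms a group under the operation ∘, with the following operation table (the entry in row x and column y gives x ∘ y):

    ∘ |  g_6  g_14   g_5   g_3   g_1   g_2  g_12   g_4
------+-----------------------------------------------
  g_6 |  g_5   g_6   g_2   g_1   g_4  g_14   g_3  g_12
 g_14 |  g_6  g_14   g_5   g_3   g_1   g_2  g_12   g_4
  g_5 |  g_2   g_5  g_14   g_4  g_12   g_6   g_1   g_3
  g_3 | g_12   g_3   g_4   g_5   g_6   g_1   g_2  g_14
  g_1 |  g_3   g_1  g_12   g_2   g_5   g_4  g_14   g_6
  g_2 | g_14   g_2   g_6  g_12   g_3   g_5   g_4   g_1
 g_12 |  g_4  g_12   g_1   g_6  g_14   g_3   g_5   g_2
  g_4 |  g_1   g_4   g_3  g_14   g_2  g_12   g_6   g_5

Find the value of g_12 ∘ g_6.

g_4

Read row g_12, column g_6: g_12 ∘ g_6 = g_4.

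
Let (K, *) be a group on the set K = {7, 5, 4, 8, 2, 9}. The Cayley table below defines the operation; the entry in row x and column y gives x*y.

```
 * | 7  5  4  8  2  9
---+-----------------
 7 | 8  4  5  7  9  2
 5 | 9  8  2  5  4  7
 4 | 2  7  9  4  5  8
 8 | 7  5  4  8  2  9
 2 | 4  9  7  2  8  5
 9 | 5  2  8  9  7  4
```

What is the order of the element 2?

The identity element is 8 (its row matches the header).
2^1 = 2
2^2 = 2*2 = 8
The first power of 2 equal to the identity is 2^2, so ord(2) = 2.

2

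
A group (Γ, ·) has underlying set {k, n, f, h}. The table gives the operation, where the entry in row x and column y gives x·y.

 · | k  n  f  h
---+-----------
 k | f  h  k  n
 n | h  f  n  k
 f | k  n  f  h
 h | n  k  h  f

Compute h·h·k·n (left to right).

h

h·h = f
f·k = k
k·n = h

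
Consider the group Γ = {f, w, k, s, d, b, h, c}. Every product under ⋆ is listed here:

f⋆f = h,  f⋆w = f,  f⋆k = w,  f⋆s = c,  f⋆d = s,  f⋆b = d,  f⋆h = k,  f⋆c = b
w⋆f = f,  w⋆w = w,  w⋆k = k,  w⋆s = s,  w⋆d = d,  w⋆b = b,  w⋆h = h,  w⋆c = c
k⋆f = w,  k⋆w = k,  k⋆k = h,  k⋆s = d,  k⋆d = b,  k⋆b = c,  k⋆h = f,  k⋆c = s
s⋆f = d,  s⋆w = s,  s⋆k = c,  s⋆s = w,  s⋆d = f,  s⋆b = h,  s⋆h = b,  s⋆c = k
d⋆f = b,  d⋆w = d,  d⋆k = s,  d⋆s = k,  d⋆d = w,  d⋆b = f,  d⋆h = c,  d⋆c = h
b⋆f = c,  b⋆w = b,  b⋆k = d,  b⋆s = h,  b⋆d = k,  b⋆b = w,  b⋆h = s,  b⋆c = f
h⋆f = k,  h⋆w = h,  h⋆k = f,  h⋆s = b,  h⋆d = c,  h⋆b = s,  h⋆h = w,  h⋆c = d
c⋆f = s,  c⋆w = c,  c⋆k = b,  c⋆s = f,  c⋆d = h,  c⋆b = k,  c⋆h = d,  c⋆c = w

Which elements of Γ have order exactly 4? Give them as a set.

Identity is w. Compute the order of each non-identity element by repeated multiplication:
  f: f → h → k → w  (order 4)
  k: k → h → f → w  (order 4)
  s: s → w  (order 2)
  d: d → w  (order 2)
  b: b → w  (order 2)
  h: h → w  (order 2)
  c: c → w  (order 2)
Elements of order 4: {f, k}.

{f, k}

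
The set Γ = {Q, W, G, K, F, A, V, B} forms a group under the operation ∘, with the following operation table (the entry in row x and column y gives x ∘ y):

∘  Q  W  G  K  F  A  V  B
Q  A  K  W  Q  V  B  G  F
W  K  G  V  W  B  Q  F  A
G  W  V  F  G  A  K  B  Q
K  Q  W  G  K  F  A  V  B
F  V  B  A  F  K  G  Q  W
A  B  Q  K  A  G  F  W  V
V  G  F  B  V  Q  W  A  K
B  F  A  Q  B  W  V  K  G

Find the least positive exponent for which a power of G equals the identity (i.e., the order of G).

The identity element is K (its row matches the header).
G^1 = G
G^2 = G ∘ G = F
G^3 = F ∘ G = A
G^4 = A ∘ G = K
The first power of G equal to the identity is G^4, so ord(G) = 4.
(Structurally, Γ here is isomorphic to the cyclic group Z_8.)

4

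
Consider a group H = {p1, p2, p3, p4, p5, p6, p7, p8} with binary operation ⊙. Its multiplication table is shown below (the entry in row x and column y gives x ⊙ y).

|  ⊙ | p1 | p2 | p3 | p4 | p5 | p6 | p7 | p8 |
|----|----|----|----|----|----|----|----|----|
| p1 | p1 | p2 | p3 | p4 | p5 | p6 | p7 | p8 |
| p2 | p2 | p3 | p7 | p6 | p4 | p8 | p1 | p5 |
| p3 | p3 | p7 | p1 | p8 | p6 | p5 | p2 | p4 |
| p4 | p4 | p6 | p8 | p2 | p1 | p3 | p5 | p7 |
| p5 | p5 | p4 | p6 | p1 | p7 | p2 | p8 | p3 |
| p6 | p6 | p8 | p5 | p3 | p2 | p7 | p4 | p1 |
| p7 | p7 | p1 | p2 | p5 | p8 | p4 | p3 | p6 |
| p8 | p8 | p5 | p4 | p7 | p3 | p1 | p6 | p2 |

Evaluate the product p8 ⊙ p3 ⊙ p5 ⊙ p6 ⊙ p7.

p4

p8 ⊙ p3 = p4
p4 ⊙ p5 = p1
p1 ⊙ p6 = p6
p6 ⊙ p7 = p4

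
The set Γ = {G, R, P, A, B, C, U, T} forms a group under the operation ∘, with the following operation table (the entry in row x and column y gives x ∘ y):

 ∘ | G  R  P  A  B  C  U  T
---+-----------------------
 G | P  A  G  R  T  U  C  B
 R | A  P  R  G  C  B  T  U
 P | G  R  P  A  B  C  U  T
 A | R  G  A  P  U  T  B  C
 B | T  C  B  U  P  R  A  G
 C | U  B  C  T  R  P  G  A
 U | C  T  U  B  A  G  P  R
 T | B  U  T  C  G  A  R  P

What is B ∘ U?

A

Read row B, column U: B ∘ U = A.
(Structurally, Γ here is isomorphic to the elementary abelian group (Z_2)^3.)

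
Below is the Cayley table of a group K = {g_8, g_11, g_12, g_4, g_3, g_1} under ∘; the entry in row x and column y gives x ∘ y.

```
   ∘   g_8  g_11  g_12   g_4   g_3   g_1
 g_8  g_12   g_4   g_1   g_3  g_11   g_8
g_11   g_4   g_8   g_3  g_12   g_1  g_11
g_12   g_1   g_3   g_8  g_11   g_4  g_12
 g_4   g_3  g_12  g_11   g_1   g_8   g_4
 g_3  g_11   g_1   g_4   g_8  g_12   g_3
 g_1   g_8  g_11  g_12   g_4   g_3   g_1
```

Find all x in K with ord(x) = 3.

{g_12, g_8}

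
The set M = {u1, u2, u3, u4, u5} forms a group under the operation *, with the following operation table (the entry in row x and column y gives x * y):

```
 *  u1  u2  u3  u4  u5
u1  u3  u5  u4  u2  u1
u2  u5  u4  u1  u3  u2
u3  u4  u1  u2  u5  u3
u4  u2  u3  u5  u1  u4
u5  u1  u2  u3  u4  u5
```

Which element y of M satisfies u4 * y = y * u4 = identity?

u3

First locate the identity: row u5 matches the header, so u5 is the identity.
Scan row u4 for u5: u4 * u3 = u5. Hence u4^(-1) = u3.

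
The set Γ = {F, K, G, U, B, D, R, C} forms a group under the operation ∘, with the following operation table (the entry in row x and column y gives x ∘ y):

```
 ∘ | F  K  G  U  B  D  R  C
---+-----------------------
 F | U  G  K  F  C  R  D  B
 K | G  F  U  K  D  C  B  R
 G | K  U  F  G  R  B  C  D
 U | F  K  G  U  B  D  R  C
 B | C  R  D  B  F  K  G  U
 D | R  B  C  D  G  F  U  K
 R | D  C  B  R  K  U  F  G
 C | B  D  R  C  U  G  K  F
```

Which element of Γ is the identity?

U

The identity e satisfies e ∘ x = x for all x, so its row in the table reproduces the column headers.
Row U reads: F, K, G, U, B, D, R, C — exactly the header order. So U is the identity.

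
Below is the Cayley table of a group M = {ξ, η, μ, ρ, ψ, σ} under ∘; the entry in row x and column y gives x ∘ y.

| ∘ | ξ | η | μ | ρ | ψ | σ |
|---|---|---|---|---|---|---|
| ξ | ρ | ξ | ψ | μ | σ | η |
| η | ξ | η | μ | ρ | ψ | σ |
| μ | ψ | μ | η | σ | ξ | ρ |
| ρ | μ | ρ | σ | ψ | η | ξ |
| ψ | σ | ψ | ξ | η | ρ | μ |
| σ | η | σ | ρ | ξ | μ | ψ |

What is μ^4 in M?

μ^1 = μ
μ^2 = μ ∘ μ = η
μ^3 = η ∘ μ = μ
μ^4 = μ ∘ μ = η

η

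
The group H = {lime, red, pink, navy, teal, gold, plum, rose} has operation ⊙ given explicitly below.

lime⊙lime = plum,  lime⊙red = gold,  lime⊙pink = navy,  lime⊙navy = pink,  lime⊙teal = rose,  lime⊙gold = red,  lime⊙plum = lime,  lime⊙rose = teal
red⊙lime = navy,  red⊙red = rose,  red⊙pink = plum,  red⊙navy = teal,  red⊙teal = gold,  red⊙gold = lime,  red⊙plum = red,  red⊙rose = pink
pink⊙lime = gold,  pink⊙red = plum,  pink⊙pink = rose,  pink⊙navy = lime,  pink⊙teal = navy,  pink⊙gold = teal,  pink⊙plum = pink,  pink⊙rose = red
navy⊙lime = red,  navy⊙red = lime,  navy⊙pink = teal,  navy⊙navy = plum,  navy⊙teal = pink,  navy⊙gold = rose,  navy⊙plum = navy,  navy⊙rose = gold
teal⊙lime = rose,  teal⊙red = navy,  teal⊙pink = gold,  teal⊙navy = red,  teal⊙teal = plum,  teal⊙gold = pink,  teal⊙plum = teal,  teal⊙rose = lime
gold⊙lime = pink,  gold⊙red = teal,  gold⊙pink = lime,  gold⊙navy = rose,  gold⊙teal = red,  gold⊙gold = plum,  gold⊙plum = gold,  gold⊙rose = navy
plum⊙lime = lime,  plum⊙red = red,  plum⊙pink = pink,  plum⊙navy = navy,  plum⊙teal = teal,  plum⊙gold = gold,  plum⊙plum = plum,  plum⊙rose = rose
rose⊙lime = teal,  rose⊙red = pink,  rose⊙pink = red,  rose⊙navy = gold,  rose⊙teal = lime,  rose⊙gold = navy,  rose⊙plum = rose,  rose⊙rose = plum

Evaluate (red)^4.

red^1 = red
red^2 = red ⊙ red = rose
red^3 = rose ⊙ red = pink
red^4 = pink ⊙ red = plum
(Structurally, H here is isomorphic to the dihedral group D_4.)

plum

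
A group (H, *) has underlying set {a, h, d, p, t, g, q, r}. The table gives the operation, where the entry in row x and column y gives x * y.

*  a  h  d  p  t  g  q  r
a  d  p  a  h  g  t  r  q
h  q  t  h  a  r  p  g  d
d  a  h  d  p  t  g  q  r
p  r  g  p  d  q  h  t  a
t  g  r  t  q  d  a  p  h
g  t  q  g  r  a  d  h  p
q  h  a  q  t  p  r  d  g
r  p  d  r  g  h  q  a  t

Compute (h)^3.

r

h^1 = h
h^2 = h * h = t
h^3 = t * h = r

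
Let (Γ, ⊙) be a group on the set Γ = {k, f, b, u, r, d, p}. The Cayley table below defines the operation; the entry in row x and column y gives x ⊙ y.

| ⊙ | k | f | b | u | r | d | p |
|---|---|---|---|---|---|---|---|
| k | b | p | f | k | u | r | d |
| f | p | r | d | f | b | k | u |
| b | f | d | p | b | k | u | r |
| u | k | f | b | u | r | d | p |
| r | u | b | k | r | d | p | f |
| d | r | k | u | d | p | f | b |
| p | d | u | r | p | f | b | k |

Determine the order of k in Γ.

The identity element is u (its row matches the header).
k^1 = k
k^2 = k ⊙ k = b
k^3 = b ⊙ k = f
k^4 = f ⊙ k = p
k^5 = p ⊙ k = d
k^6 = d ⊙ k = r
k^7 = r ⊙ k = u
The first power of k equal to the identity is k^7, so ord(k) = 7.

7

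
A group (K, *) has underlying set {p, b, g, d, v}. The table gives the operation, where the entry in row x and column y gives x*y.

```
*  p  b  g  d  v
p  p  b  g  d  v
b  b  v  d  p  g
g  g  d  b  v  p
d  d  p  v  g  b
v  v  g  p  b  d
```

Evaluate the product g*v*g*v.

p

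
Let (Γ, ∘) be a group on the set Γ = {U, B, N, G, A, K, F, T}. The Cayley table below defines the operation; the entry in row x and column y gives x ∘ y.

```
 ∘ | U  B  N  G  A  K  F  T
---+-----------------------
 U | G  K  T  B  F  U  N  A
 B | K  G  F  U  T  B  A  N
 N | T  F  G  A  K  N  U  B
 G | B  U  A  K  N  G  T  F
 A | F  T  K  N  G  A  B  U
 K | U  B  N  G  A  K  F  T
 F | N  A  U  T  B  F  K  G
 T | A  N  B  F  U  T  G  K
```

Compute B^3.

U

B^1 = B
B^2 = B ∘ B = G
B^3 = G ∘ B = U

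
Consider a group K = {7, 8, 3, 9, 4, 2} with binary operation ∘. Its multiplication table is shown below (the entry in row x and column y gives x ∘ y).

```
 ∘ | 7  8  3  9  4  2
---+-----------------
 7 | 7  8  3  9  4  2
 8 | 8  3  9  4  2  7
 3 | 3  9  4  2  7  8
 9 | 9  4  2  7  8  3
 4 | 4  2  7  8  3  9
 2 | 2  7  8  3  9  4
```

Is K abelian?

Yes

Check whether the table is symmetric across its main diagonal.
Every entry (row x, col y) equals the entry (row y, col x), so K is abelian.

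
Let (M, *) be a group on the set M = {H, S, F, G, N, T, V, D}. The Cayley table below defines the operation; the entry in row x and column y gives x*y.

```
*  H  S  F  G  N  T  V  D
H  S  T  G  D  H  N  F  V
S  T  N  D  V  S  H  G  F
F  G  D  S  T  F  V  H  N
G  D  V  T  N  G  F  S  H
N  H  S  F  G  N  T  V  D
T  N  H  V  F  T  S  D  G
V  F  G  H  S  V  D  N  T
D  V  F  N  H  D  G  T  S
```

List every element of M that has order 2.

{G, S, V}

Identity is N. Compute the order of each non-identity element by repeated multiplication:
  H: H → S → T → N  (order 4)
  S: S → N  (order 2)
  F: F → S → D → N  (order 4)
  G: G → N  (order 2)
  T: T → S → H → N  (order 4)
  V: V → N  (order 2)
  D: D → S → F → N  (order 4)
Elements of order 2: {G, S, V}.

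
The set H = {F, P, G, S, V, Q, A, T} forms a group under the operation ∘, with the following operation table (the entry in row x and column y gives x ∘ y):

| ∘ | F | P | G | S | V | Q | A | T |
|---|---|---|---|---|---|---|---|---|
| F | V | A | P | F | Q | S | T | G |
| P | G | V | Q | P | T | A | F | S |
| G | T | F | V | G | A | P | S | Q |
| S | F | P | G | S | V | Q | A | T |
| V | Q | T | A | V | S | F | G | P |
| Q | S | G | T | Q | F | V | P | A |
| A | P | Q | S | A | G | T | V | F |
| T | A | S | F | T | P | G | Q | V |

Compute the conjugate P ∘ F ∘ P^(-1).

The identity is S. In row P, the entry S sits in column T, so P^(-1) = T.
P ∘ F = G
G ∘ T = Q

Q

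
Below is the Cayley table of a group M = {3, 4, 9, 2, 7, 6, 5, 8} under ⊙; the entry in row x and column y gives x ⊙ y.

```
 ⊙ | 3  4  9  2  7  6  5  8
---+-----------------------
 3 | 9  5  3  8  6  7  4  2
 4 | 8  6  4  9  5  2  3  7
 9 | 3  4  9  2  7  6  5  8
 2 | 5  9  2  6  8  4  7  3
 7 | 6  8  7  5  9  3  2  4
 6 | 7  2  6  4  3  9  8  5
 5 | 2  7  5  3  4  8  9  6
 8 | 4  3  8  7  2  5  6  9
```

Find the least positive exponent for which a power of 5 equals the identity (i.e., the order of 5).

The identity element is 9 (its row matches the header).
5^1 = 5
5^2 = 5 ⊙ 5 = 9
The first power of 5 equal to the identity is 5^2, so ord(5) = 2.

2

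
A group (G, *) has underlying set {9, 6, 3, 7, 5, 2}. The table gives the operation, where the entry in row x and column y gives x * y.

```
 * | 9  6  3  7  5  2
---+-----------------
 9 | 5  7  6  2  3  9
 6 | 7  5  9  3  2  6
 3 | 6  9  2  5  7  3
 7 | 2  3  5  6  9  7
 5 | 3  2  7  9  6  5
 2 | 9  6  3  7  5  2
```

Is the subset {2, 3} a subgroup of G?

Yes

{2, 3} contains the identity 2.
Checking products: every product of two elements of {2, 3} (read from the table) lies in {2, 3}, so the set is closed.
In a finite group, a nonempty closed subset is a subgroup. So {2, 3} ≤ G.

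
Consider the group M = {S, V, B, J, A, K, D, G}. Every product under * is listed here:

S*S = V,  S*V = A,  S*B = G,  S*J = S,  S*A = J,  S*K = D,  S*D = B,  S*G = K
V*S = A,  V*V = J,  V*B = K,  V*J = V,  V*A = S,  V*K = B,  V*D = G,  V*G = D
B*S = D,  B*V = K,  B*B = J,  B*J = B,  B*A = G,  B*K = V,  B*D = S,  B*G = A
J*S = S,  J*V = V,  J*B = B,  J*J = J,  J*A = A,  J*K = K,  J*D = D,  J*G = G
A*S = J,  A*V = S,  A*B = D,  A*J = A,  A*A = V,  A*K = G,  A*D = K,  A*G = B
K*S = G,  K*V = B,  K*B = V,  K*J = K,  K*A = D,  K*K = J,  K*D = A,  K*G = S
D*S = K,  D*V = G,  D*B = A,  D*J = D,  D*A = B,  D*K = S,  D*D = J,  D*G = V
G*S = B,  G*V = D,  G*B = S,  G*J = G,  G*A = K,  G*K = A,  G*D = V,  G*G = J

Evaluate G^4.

J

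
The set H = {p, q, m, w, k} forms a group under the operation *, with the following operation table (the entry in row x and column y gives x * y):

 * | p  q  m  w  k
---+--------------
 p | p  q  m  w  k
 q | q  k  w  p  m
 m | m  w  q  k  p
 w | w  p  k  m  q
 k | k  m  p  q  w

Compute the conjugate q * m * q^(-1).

m

The identity is p. In row q, the entry p sits in column w, so q^(-1) = w.
q * m = w
w * w = m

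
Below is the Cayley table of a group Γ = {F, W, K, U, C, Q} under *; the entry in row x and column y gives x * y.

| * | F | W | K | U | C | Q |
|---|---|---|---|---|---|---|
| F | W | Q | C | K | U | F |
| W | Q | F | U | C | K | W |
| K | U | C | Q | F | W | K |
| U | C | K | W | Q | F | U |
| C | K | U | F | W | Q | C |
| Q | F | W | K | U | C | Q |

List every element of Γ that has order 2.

{C, K, U}

Identity is Q. Compute the order of each non-identity element by repeated multiplication:
  F: F → W → Q  (order 3)
  W: W → F → Q  (order 3)
  K: K → Q  (order 2)
  U: U → Q  (order 2)
  C: C → Q  (order 2)
Elements of order 2: {C, K, U}.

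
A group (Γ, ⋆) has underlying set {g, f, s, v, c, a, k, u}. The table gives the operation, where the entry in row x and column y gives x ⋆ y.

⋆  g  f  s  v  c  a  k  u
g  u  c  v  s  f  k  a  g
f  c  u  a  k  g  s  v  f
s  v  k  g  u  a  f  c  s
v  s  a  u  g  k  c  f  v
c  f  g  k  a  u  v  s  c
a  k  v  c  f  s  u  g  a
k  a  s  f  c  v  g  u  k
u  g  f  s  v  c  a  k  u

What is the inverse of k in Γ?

k

First locate the identity: row u matches the header, so u is the identity.
Scan row k for u: k ⋆ k = u. Hence k^(-1) = k.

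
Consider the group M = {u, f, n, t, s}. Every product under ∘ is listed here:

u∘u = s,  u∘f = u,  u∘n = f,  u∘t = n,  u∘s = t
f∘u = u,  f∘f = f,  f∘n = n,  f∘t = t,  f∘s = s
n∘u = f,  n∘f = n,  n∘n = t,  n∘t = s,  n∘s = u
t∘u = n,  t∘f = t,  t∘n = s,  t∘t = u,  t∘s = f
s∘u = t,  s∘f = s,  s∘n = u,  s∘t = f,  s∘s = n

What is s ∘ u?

Read row s, column u: s ∘ u = t.

t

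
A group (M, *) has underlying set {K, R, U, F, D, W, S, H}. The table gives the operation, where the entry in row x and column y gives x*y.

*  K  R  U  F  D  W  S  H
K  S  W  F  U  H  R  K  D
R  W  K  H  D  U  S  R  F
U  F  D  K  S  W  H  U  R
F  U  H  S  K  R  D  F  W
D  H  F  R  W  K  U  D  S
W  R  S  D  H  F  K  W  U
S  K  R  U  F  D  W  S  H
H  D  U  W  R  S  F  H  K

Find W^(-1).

First locate the identity: row S matches the header, so S is the identity.
Scan row W for S: W*R = S. Hence W^(-1) = R.

R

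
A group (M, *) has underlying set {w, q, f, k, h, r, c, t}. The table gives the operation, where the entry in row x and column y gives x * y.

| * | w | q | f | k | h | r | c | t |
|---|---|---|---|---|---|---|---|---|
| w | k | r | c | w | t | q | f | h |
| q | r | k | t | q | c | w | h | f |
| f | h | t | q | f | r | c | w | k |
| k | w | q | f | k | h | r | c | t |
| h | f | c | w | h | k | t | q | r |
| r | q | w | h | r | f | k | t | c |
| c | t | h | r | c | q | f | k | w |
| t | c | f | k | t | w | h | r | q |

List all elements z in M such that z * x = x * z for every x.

An element z is central iff its row equals its column in the table.
For r: r * f = h ≠ c = f * r, so r ∉ Z.
Checking each element this way leaves Z(M) = {k, q}.

{k, q}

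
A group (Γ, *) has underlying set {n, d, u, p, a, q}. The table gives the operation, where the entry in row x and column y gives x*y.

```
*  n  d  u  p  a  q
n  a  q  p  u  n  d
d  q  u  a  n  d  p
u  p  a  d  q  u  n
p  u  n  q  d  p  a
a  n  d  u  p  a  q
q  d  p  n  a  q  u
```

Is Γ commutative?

Yes

Check whether the table is symmetric across its main diagonal.
Every entry (row x, col y) equals the entry (row y, col x), so Γ is abelian.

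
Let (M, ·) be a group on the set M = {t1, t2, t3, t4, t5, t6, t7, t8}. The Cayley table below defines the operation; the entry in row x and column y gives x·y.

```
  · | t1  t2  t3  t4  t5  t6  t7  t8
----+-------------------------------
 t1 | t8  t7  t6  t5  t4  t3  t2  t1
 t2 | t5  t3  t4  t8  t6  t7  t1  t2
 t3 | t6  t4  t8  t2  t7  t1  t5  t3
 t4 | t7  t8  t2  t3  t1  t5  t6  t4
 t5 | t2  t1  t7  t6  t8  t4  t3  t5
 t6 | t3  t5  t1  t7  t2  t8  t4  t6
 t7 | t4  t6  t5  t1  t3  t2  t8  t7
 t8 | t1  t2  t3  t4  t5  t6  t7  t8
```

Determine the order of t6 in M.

The identity element is t8 (its row matches the header).
t6^1 = t6
t6^2 = t6·t6 = t8
The first power of t6 equal to the identity is t6^2, so ord(t6) = 2.

2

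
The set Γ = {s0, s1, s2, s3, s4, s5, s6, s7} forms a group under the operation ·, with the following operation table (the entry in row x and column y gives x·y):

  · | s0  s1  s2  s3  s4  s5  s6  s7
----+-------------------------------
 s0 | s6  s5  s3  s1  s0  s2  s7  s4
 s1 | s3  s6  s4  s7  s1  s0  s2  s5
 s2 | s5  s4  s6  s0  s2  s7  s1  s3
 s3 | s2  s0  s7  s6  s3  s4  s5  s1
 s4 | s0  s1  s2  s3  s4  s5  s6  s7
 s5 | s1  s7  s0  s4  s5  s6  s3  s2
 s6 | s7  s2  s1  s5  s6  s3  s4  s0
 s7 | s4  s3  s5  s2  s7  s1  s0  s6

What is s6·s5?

s3

Read row s6, column s5: s6·s5 = s3.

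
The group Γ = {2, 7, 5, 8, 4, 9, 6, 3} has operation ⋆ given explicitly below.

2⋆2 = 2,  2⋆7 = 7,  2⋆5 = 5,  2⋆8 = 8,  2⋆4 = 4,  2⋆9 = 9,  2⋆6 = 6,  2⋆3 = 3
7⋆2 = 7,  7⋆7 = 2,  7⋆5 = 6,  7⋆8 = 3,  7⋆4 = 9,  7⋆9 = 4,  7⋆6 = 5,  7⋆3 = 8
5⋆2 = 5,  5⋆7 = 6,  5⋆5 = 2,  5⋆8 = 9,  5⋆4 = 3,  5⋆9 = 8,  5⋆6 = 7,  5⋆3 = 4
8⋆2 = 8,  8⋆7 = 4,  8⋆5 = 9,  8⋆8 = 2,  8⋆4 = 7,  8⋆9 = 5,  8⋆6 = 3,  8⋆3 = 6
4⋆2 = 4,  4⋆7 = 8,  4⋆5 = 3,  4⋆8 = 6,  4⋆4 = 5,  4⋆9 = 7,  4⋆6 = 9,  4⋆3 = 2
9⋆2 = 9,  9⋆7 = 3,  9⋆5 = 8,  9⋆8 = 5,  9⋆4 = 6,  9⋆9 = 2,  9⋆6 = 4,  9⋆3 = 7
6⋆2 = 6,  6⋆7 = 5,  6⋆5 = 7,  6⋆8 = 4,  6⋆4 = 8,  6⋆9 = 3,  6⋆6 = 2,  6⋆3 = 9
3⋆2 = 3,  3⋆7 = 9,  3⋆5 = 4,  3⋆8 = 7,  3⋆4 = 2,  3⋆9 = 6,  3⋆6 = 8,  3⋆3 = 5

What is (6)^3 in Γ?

6

6^1 = 6
6^2 = 6 ⋆ 6 = 2
6^3 = 2 ⋆ 6 = 6
(Structurally, Γ here is isomorphic to the dihedral group D_4.)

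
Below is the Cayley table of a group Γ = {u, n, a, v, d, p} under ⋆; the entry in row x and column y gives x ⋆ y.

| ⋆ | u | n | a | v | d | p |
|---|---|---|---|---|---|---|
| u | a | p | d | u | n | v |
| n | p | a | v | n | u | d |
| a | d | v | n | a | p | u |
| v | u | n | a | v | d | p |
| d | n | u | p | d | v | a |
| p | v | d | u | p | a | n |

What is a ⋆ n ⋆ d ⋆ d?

v

a ⋆ n = v
v ⋆ d = d
d ⋆ d = v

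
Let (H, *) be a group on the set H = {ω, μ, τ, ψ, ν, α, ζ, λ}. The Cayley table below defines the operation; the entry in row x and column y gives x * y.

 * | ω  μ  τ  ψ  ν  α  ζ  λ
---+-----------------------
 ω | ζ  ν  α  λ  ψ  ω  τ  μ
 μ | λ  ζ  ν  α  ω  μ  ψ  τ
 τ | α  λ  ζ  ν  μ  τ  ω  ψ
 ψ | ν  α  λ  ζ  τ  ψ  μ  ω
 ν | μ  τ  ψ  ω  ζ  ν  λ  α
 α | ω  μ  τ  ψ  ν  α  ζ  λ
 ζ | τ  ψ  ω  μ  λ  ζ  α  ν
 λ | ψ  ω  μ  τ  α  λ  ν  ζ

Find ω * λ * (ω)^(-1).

The identity is α. In row ω, the entry α sits in column τ, so ω^(-1) = τ.
ω * λ = μ
μ * τ = ν
(Structurally, H here is isomorphic to the quaternion group Q_8.)

ν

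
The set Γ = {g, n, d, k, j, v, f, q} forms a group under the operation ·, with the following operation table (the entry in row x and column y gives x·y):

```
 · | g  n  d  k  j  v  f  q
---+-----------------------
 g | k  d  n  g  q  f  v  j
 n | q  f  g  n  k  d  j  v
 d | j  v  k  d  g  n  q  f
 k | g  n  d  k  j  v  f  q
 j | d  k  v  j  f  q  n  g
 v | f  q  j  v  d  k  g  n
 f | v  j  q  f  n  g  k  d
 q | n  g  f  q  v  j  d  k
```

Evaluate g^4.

g^1 = g
g^2 = g·g = k
g^3 = k·g = g
g^4 = g·g = k

k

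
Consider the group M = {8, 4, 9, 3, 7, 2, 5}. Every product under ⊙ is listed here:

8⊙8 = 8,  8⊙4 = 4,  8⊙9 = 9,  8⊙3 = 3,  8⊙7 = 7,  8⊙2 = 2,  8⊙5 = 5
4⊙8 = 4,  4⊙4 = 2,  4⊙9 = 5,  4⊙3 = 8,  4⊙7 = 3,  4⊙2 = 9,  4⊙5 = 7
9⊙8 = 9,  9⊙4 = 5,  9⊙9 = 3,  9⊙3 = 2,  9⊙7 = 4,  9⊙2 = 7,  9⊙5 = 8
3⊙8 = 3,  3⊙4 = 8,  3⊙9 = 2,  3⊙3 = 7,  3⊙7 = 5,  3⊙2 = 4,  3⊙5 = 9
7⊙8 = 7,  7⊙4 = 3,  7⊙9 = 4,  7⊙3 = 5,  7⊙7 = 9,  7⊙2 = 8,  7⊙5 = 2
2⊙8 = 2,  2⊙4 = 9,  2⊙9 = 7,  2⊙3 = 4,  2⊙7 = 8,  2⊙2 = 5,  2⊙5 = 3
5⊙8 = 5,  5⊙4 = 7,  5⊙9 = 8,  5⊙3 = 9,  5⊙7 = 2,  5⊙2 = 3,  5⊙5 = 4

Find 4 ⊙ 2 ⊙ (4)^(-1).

The identity is 8. In row 4, the entry 8 sits in column 3, so 4^(-1) = 3.
4 ⊙ 2 = 9
9 ⊙ 3 = 2

2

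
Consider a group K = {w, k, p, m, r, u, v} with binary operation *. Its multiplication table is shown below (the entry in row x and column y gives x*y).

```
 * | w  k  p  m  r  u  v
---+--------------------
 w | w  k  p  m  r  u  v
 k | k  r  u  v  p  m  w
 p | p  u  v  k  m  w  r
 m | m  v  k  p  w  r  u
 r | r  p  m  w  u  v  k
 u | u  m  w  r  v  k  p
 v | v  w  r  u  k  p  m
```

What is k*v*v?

k*v = w
w*v = v

v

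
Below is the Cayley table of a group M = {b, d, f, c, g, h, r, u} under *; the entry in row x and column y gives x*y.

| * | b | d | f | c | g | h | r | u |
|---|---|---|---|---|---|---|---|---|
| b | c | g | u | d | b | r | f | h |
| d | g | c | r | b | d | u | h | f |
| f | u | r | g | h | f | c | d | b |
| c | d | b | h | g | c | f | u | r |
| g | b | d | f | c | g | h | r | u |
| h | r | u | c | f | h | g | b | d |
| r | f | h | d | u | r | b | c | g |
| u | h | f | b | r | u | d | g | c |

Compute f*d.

r

Read row f, column d: f*d = r.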